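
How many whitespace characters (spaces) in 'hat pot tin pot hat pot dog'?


\s matches whitespace characters (spaces, tabs, etc.).
Text: 'hat pot tin pot hat pot dog'
This text has 7 words separated by spaces.
Number of spaces = number of words - 1 = 7 - 1 = 6

6


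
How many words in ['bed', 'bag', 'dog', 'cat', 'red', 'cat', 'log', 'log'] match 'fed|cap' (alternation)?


Alternation 'fed|cap' matches either 'fed' or 'cap'.
Checking each word:
  'bed' -> no
  'bag' -> no
  'dog' -> no
  'cat' -> no
  'red' -> no
  'cat' -> no
  'log' -> no
  'log' -> no
Matches: []
Count: 0

0


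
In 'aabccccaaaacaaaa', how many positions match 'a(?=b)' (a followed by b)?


Lookahead 'a(?=b)' matches 'a' only when followed by 'b'.
String: 'aabccccaaaacaaaa'
Checking each position where char is 'a':
  pos 0: 'a' -> no (next='a')
  pos 1: 'a' -> MATCH (next='b')
  pos 7: 'a' -> no (next='a')
  pos 8: 'a' -> no (next='a')
  pos 9: 'a' -> no (next='a')
  pos 10: 'a' -> no (next='c')
  pos 12: 'a' -> no (next='a')
  pos 13: 'a' -> no (next='a')
  pos 14: 'a' -> no (next='a')
Matching positions: [1]
Count: 1

1


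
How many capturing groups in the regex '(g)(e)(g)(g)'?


To count capturing groups, count each '(' that starts a group.
Pattern: '(g)(e)(g)(g)'
Walking through the pattern:
  Position 0: '(' -> group #1
  Position 3: '(' -> group #2
  Position 6: '(' -> group #3
  Position 9: '(' -> group #4
Total capturing groups: 4

4


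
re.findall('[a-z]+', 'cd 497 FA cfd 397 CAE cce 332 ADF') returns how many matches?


Pattern '[a-z]+' finds one or more lowercase letters.
Text: 'cd 497 FA cfd 397 CAE cce 332 ADF'
Scanning for matches:
  Match 1: 'cd'
  Match 2: 'cfd'
  Match 3: 'cce'
Total matches: 3

3


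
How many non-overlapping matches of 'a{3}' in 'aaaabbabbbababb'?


Pattern 'a{3}' matches exactly 3 consecutive a's (greedy, non-overlapping).
String: 'aaaabbabbbababb'
Scanning for runs of a's:
  Run at pos 0: 'aaaa' (length 4) -> 1 match(es)
  Run at pos 6: 'a' (length 1) -> 0 match(es)
  Run at pos 10: 'a' (length 1) -> 0 match(es)
  Run at pos 12: 'a' (length 1) -> 0 match(es)
Matches found: ['aaa']
Total: 1

1


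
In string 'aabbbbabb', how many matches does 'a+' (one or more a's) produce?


Pattern 'a+' matches one or more consecutive a's.
String: 'aabbbbabb'
Scanning for runs of a:
  Match 1: 'aa' (length 2)
  Match 2: 'a' (length 1)
Total matches: 2

2


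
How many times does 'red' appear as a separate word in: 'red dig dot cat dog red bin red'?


Scanning each word for exact match 'red':
  Word 1: 'red' -> MATCH
  Word 2: 'dig' -> no
  Word 3: 'dot' -> no
  Word 4: 'cat' -> no
  Word 5: 'dog' -> no
  Word 6: 'red' -> MATCH
  Word 7: 'bin' -> no
  Word 8: 'red' -> MATCH
Total matches: 3

3


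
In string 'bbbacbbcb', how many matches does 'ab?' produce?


Pattern 'ab?' matches 'a' optionally followed by 'b'.
String: 'bbbacbbcb'
Scanning left to right for 'a' then checking next char:
  Match 1: 'a' (a not followed by b)
Total matches: 1

1


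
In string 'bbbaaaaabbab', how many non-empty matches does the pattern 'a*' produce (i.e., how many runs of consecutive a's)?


Pattern 'a*' matches zero or more a's. We want non-empty runs of consecutive a's.
String: 'bbbaaaaabbab'
Walking through the string to find runs of a's:
  Run 1: positions 3-7 -> 'aaaaa'
  Run 2: positions 10-10 -> 'a'
Non-empty runs found: ['aaaaa', 'a']
Count: 2

2


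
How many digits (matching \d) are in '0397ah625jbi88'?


\d matches any digit 0-9.
Scanning '0397ah625jbi88':
  pos 0: '0' -> DIGIT
  pos 1: '3' -> DIGIT
  pos 2: '9' -> DIGIT
  pos 3: '7' -> DIGIT
  pos 6: '6' -> DIGIT
  pos 7: '2' -> DIGIT
  pos 8: '5' -> DIGIT
  pos 12: '8' -> DIGIT
  pos 13: '8' -> DIGIT
Digits found: ['0', '3', '9', '7', '6', '2', '5', '8', '8']
Total: 9

9


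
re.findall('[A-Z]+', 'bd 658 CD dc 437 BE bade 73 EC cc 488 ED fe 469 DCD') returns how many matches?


Pattern '[A-Z]+' finds one or more uppercase letters.
Text: 'bd 658 CD dc 437 BE bade 73 EC cc 488 ED fe 469 DCD'
Scanning for matches:
  Match 1: 'CD'
  Match 2: 'BE'
  Match 3: 'EC'
  Match 4: 'ED'
  Match 5: 'DCD'
Total matches: 5

5


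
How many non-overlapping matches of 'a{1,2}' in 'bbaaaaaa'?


Pattern 'a{1,2}' matches between 1 and 2 consecutive a's (greedy).
String: 'bbaaaaaa'
Finding runs of a's and applying greedy matching:
  Run at pos 2: 'aaaaaa' (length 6)
Matches: ['aa', 'aa', 'aa']
Count: 3

3


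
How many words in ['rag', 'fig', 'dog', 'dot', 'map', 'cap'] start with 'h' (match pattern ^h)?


Pattern ^h anchors to start of word. Check which words begin with 'h':
  'rag' -> no
  'fig' -> no
  'dog' -> no
  'dot' -> no
  'map' -> no
  'cap' -> no
Matching words: []
Count: 0

0


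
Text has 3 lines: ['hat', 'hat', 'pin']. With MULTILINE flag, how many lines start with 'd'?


With MULTILINE flag, ^ matches the start of each line.
Lines: ['hat', 'hat', 'pin']
Checking which lines start with 'd':
  Line 1: 'hat' -> no
  Line 2: 'hat' -> no
  Line 3: 'pin' -> no
Matching lines: []
Count: 0

0


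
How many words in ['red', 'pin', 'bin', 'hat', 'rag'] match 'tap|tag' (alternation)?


Alternation 'tap|tag' matches either 'tap' or 'tag'.
Checking each word:
  'red' -> no
  'pin' -> no
  'bin' -> no
  'hat' -> no
  'rag' -> no
Matches: []
Count: 0

0


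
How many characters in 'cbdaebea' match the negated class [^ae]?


Negated class [^ae] matches any char NOT in {a, e}
Scanning 'cbdaebea':
  pos 0: 'c' -> MATCH
  pos 1: 'b' -> MATCH
  pos 2: 'd' -> MATCH
  pos 3: 'a' -> no (excluded)
  pos 4: 'e' -> no (excluded)
  pos 5: 'b' -> MATCH
  pos 6: 'e' -> no (excluded)
  pos 7: 'a' -> no (excluded)
Total matches: 4

4


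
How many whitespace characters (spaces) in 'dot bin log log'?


\s matches whitespace characters (spaces, tabs, etc.).
Text: 'dot bin log log'
This text has 4 words separated by spaces.
Number of spaces = number of words - 1 = 4 - 1 = 3

3


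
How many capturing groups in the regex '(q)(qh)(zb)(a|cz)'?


To count capturing groups, count each '(' that starts a group.
Pattern: '(q)(qh)(zb)(a|cz)'
Walking through the pattern:
  Position 0: '(' -> group #1
  Position 3: '(' -> group #2
  Position 7: '(' -> group #3
  Position 11: '(' -> group #4
Total capturing groups: 4

4


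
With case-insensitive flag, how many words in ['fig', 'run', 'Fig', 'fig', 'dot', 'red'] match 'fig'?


Case-insensitive matching: compare each word's lowercase form to 'fig'.
  'fig' -> lower='fig' -> MATCH
  'run' -> lower='run' -> no
  'Fig' -> lower='fig' -> MATCH
  'fig' -> lower='fig' -> MATCH
  'dot' -> lower='dot' -> no
  'red' -> lower='red' -> no
Matches: ['fig', 'Fig', 'fig']
Count: 3

3


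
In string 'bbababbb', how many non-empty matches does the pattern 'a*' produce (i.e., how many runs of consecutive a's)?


Pattern 'a*' matches zero or more a's. We want non-empty runs of consecutive a's.
String: 'bbababbb'
Walking through the string to find runs of a's:
  Run 1: positions 2-2 -> 'a'
  Run 2: positions 4-4 -> 'a'
Non-empty runs found: ['a', 'a']
Count: 2

2


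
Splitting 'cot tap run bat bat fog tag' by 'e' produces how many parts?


Splitting by 'e' breaks the string at each occurrence of the separator.
Text: 'cot tap run bat bat fog tag'
Parts after split:
  Part 1: 'cot tap run bat bat fog tag'
Total parts: 1

1


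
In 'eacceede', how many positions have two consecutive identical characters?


Looking for consecutive identical characters in 'eacceede':
  pos 0-1: 'e' vs 'a' -> different
  pos 1-2: 'a' vs 'c' -> different
  pos 2-3: 'c' vs 'c' -> MATCH ('cc')
  pos 3-4: 'c' vs 'e' -> different
  pos 4-5: 'e' vs 'e' -> MATCH ('ee')
  pos 5-6: 'e' vs 'd' -> different
  pos 6-7: 'd' vs 'e' -> different
Consecutive identical pairs: ['cc', 'ee']
Count: 2

2


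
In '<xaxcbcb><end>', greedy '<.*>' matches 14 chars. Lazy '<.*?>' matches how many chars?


Greedy '<.*>' tries to match as MUCH as possible.
Lazy '<.*?>' tries to match as LITTLE as possible.

String: '<xaxcbcb><end>'
Greedy '<.*>' starts at first '<' and extends to the LAST '>': '<xaxcbcb><end>' (14 chars)
Lazy '<.*?>' starts at first '<' and stops at the FIRST '>': '<xaxcbcb>' (9 chars)

9


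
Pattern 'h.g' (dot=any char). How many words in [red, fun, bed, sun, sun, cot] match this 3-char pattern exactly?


Pattern 'h.g' means: starts with 'h', any single char, ends with 'g'.
Checking each word (must be exactly 3 chars):
  'red' (len=3): no
  'fun' (len=3): no
  'bed' (len=3): no
  'sun' (len=3): no
  'sun' (len=3): no
  'cot' (len=3): no
Matching words: []
Total: 0

0


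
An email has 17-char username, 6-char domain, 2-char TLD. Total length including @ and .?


An email address has format: username@domain.tld
Username length: 17
'@' character: 1
Domain length: 6
'.' character: 1
TLD length: 2
Total = 17 + 1 + 6 + 1 + 2 = 27

27


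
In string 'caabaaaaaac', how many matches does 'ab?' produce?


Pattern 'ab?' matches 'a' optionally followed by 'b'.
String: 'caabaaaaaac'
Scanning left to right for 'a' then checking next char:
  Match 1: 'a' (a not followed by b)
  Match 2: 'ab' (a followed by b)
  Match 3: 'a' (a not followed by b)
  Match 4: 'a' (a not followed by b)
  Match 5: 'a' (a not followed by b)
  Match 6: 'a' (a not followed by b)
  Match 7: 'a' (a not followed by b)
  Match 8: 'a' (a not followed by b)
Total matches: 8

8


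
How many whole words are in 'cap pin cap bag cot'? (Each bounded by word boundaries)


Word boundaries (\b) mark the start/end of each word.
Text: 'cap pin cap bag cot'
Splitting by whitespace:
  Word 1: 'cap'
  Word 2: 'pin'
  Word 3: 'cap'
  Word 4: 'bag'
  Word 5: 'cot'
Total whole words: 5

5


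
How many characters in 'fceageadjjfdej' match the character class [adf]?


Character class [adf] matches any of: {a, d, f}
Scanning string 'fceageadjjfdej' character by character:
  pos 0: 'f' -> MATCH
  pos 1: 'c' -> no
  pos 2: 'e' -> no
  pos 3: 'a' -> MATCH
  pos 4: 'g' -> no
  pos 5: 'e' -> no
  pos 6: 'a' -> MATCH
  pos 7: 'd' -> MATCH
  pos 8: 'j' -> no
  pos 9: 'j' -> no
  pos 10: 'f' -> MATCH
  pos 11: 'd' -> MATCH
  pos 12: 'e' -> no
  pos 13: 'j' -> no
Total matches: 6

6


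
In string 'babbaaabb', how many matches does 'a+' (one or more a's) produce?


Pattern 'a+' matches one or more consecutive a's.
String: 'babbaaabb'
Scanning for runs of a:
  Match 1: 'a' (length 1)
  Match 2: 'aaa' (length 3)
Total matches: 2

2


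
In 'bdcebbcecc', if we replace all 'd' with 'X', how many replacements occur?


re.sub('d', 'X', text) replaces every occurrence of 'd' with 'X'.
Text: 'bdcebbcecc'
Scanning for 'd':
  pos 1: 'd' -> replacement #1
Total replacements: 1

1


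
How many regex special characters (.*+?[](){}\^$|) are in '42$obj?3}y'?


Regex special characters are: . * + ? [ ] ( ) { } \ ^ $ |
Scanning '42$obj?3}y':
  pos 2: '$' -> SPECIAL
  pos 6: '?' -> SPECIAL
  pos 8: '}' -> SPECIAL
Special chars found: ['$', '?', '}']
Total: 3

3


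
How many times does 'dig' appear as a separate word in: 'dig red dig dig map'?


Scanning each word for exact match 'dig':
  Word 1: 'dig' -> MATCH
  Word 2: 'red' -> no
  Word 3: 'dig' -> MATCH
  Word 4: 'dig' -> MATCH
  Word 5: 'map' -> no
Total matches: 3

3


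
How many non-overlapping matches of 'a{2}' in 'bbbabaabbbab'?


Pattern 'a{2}' matches exactly 2 consecutive a's (greedy, non-overlapping).
String: 'bbbabaabbbab'
Scanning for runs of a's:
  Run at pos 3: 'a' (length 1) -> 0 match(es)
  Run at pos 5: 'aa' (length 2) -> 1 match(es)
  Run at pos 10: 'a' (length 1) -> 0 match(es)
Matches found: ['aa']
Total: 1

1


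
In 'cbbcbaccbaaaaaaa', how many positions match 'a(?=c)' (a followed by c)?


Lookahead 'a(?=c)' matches 'a' only when followed by 'c'.
String: 'cbbcbaccbaaaaaaa'
Checking each position where char is 'a':
  pos 5: 'a' -> MATCH (next='c')
  pos 9: 'a' -> no (next='a')
  pos 10: 'a' -> no (next='a')
  pos 11: 'a' -> no (next='a')
  pos 12: 'a' -> no (next='a')
  pos 13: 'a' -> no (next='a')
  pos 14: 'a' -> no (next='a')
Matching positions: [5]
Count: 1

1


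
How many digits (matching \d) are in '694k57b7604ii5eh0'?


\d matches any digit 0-9.
Scanning '694k57b7604ii5eh0':
  pos 0: '6' -> DIGIT
  pos 1: '9' -> DIGIT
  pos 2: '4' -> DIGIT
  pos 4: '5' -> DIGIT
  pos 5: '7' -> DIGIT
  pos 7: '7' -> DIGIT
  pos 8: '6' -> DIGIT
  pos 9: '0' -> DIGIT
  pos 10: '4' -> DIGIT
  pos 13: '5' -> DIGIT
  pos 16: '0' -> DIGIT
Digits found: ['6', '9', '4', '5', '7', '7', '6', '0', '4', '5', '0']
Total: 11

11


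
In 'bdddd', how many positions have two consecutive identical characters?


Looking for consecutive identical characters in 'bdddd':
  pos 0-1: 'b' vs 'd' -> different
  pos 1-2: 'd' vs 'd' -> MATCH ('dd')
  pos 2-3: 'd' vs 'd' -> MATCH ('dd')
  pos 3-4: 'd' vs 'd' -> MATCH ('dd')
Consecutive identical pairs: ['dd', 'dd', 'dd']
Count: 3

3


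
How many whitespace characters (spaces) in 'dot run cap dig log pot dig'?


\s matches whitespace characters (spaces, tabs, etc.).
Text: 'dot run cap dig log pot dig'
This text has 7 words separated by spaces.
Number of spaces = number of words - 1 = 7 - 1 = 6

6


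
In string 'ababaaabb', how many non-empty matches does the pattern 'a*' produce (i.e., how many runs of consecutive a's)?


Pattern 'a*' matches zero or more a's. We want non-empty runs of consecutive a's.
String: 'ababaaabb'
Walking through the string to find runs of a's:
  Run 1: positions 0-0 -> 'a'
  Run 2: positions 2-2 -> 'a'
  Run 3: positions 4-6 -> 'aaa'
Non-empty runs found: ['a', 'a', 'aaa']
Count: 3

3


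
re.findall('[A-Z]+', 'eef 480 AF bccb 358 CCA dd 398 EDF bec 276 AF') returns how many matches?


Pattern '[A-Z]+' finds one or more uppercase letters.
Text: 'eef 480 AF bccb 358 CCA dd 398 EDF bec 276 AF'
Scanning for matches:
  Match 1: 'AF'
  Match 2: 'CCA'
  Match 3: 'EDF'
  Match 4: 'AF'
Total matches: 4

4


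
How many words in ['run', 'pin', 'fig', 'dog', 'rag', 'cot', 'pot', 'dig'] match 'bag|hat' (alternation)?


Alternation 'bag|hat' matches either 'bag' or 'hat'.
Checking each word:
  'run' -> no
  'pin' -> no
  'fig' -> no
  'dog' -> no
  'rag' -> no
  'cot' -> no
  'pot' -> no
  'dig' -> no
Matches: []
Count: 0

0


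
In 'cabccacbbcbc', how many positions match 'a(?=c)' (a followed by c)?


Lookahead 'a(?=c)' matches 'a' only when followed by 'c'.
String: 'cabccacbbcbc'
Checking each position where char is 'a':
  pos 1: 'a' -> no (next='b')
  pos 5: 'a' -> MATCH (next='c')
Matching positions: [5]
Count: 1

1


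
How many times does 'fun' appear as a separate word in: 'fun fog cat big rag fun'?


Scanning each word for exact match 'fun':
  Word 1: 'fun' -> MATCH
  Word 2: 'fog' -> no
  Word 3: 'cat' -> no
  Word 4: 'big' -> no
  Word 5: 'rag' -> no
  Word 6: 'fun' -> MATCH
Total matches: 2

2


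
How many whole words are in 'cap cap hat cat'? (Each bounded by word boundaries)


Word boundaries (\b) mark the start/end of each word.
Text: 'cap cap hat cat'
Splitting by whitespace:
  Word 1: 'cap'
  Word 2: 'cap'
  Word 3: 'hat'
  Word 4: 'cat'
Total whole words: 4

4


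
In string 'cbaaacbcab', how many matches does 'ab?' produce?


Pattern 'ab?' matches 'a' optionally followed by 'b'.
String: 'cbaaacbcab'
Scanning left to right for 'a' then checking next char:
  Match 1: 'a' (a not followed by b)
  Match 2: 'a' (a not followed by b)
  Match 3: 'a' (a not followed by b)
  Match 4: 'ab' (a followed by b)
Total matches: 4

4


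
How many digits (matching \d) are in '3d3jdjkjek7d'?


\d matches any digit 0-9.
Scanning '3d3jdjkjek7d':
  pos 0: '3' -> DIGIT
  pos 2: '3' -> DIGIT
  pos 10: '7' -> DIGIT
Digits found: ['3', '3', '7']
Total: 3

3


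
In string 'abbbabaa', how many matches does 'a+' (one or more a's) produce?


Pattern 'a+' matches one or more consecutive a's.
String: 'abbbabaa'
Scanning for runs of a:
  Match 1: 'a' (length 1)
  Match 2: 'a' (length 1)
  Match 3: 'aa' (length 2)
Total matches: 3

3


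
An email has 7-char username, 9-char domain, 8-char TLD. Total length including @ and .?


An email address has format: username@domain.tld
Username length: 7
'@' character: 1
Domain length: 9
'.' character: 1
TLD length: 8
Total = 7 + 1 + 9 + 1 + 8 = 26

26


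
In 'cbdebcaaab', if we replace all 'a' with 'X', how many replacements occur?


re.sub('a', 'X', text) replaces every occurrence of 'a' with 'X'.
Text: 'cbdebcaaab'
Scanning for 'a':
  pos 6: 'a' -> replacement #1
  pos 7: 'a' -> replacement #2
  pos 8: 'a' -> replacement #3
Total replacements: 3

3


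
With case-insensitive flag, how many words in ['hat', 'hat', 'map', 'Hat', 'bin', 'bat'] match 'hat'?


Case-insensitive matching: compare each word's lowercase form to 'hat'.
  'hat' -> lower='hat' -> MATCH
  'hat' -> lower='hat' -> MATCH
  'map' -> lower='map' -> no
  'Hat' -> lower='hat' -> MATCH
  'bin' -> lower='bin' -> no
  'bat' -> lower='bat' -> no
Matches: ['hat', 'hat', 'Hat']
Count: 3

3


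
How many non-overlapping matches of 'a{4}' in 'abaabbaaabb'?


Pattern 'a{4}' matches exactly 4 consecutive a's (greedy, non-overlapping).
String: 'abaabbaaabb'
Scanning for runs of a's:
  Run at pos 0: 'a' (length 1) -> 0 match(es)
  Run at pos 2: 'aa' (length 2) -> 0 match(es)
  Run at pos 6: 'aaa' (length 3) -> 0 match(es)
Matches found: []
Total: 0

0


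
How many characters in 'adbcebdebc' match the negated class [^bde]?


Negated class [^bde] matches any char NOT in {b, d, e}
Scanning 'adbcebdebc':
  pos 0: 'a' -> MATCH
  pos 1: 'd' -> no (excluded)
  pos 2: 'b' -> no (excluded)
  pos 3: 'c' -> MATCH
  pos 4: 'e' -> no (excluded)
  pos 5: 'b' -> no (excluded)
  pos 6: 'd' -> no (excluded)
  pos 7: 'e' -> no (excluded)
  pos 8: 'b' -> no (excluded)
  pos 9: 'c' -> MATCH
Total matches: 3

3


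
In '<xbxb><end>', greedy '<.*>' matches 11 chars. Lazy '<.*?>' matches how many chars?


Greedy '<.*>' tries to match as MUCH as possible.
Lazy '<.*?>' tries to match as LITTLE as possible.

String: '<xbxb><end>'
Greedy '<.*>' starts at first '<' and extends to the LAST '>': '<xbxb><end>' (11 chars)
Lazy '<.*?>' starts at first '<' and stops at the FIRST '>': '<xbxb>' (6 chars)

6


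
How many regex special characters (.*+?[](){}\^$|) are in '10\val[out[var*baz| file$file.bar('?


Regex special characters are: . * + ? [ ] ( ) { } \ ^ $ |
Scanning '10\val[out[var*baz| file$file.bar(':
  pos 2: '\' -> SPECIAL
  pos 6: '[' -> SPECIAL
  pos 10: '[' -> SPECIAL
  pos 14: '*' -> SPECIAL
  pos 18: '|' -> SPECIAL
  pos 24: '$' -> SPECIAL
  pos 29: '.' -> SPECIAL
  pos 33: '(' -> SPECIAL
Special chars found: ['\\', '[', '[', '*', '|', '$', '.', '(']
Total: 8

8


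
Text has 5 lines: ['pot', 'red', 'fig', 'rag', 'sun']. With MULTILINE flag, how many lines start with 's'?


With MULTILINE flag, ^ matches the start of each line.
Lines: ['pot', 'red', 'fig', 'rag', 'sun']
Checking which lines start with 's':
  Line 1: 'pot' -> no
  Line 2: 'red' -> no
  Line 3: 'fig' -> no
  Line 4: 'rag' -> no
  Line 5: 'sun' -> MATCH
Matching lines: ['sun']
Count: 1

1


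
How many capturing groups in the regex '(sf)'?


To count capturing groups, count each '(' that starts a group.
Pattern: '(sf)'
Walking through the pattern:
  Position 0: '(' -> group #1
Total capturing groups: 1

1


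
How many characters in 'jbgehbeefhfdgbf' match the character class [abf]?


Character class [abf] matches any of: {a, b, f}
Scanning string 'jbgehbeefhfdgbf' character by character:
  pos 0: 'j' -> no
  pos 1: 'b' -> MATCH
  pos 2: 'g' -> no
  pos 3: 'e' -> no
  pos 4: 'h' -> no
  pos 5: 'b' -> MATCH
  pos 6: 'e' -> no
  pos 7: 'e' -> no
  pos 8: 'f' -> MATCH
  pos 9: 'h' -> no
  pos 10: 'f' -> MATCH
  pos 11: 'd' -> no
  pos 12: 'g' -> no
  pos 13: 'b' -> MATCH
  pos 14: 'f' -> MATCH
Total matches: 6

6


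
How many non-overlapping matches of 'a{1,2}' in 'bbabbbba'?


Pattern 'a{1,2}' matches between 1 and 2 consecutive a's (greedy).
String: 'bbabbbba'
Finding runs of a's and applying greedy matching:
  Run at pos 2: 'a' (length 1)
  Run at pos 7: 'a' (length 1)
Matches: ['a', 'a']
Count: 2

2


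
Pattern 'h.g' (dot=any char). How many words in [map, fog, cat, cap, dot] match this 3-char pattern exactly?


Pattern 'h.g' means: starts with 'h', any single char, ends with 'g'.
Checking each word (must be exactly 3 chars):
  'map' (len=3): no
  'fog' (len=3): no
  'cat' (len=3): no
  'cap' (len=3): no
  'dot' (len=3): no
Matching words: []
Total: 0

0


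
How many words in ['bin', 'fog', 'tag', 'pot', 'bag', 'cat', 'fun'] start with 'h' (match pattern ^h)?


Pattern ^h anchors to start of word. Check which words begin with 'h':
  'bin' -> no
  'fog' -> no
  'tag' -> no
  'pot' -> no
  'bag' -> no
  'cat' -> no
  'fun' -> no
Matching words: []
Count: 0

0


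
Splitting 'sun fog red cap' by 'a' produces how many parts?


Splitting by 'a' breaks the string at each occurrence of the separator.
Text: 'sun fog red cap'
Parts after split:
  Part 1: 'sun fog red c'
  Part 2: 'p'
Total parts: 2

2


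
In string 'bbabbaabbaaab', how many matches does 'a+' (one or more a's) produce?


Pattern 'a+' matches one or more consecutive a's.
String: 'bbabbaabbaaab'
Scanning for runs of a:
  Match 1: 'a' (length 1)
  Match 2: 'aa' (length 2)
  Match 3: 'aaa' (length 3)
Total matches: 3

3


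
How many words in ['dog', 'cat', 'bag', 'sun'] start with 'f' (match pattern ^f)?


Pattern ^f anchors to start of word. Check which words begin with 'f':
  'dog' -> no
  'cat' -> no
  'bag' -> no
  'sun' -> no
Matching words: []
Count: 0

0


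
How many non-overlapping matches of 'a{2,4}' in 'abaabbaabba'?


Pattern 'a{2,4}' matches between 2 and 4 consecutive a's (greedy).
String: 'abaabbaabba'
Finding runs of a's and applying greedy matching:
  Run at pos 0: 'a' (length 1)
  Run at pos 2: 'aa' (length 2)
  Run at pos 6: 'aa' (length 2)
  Run at pos 10: 'a' (length 1)
Matches: ['aa', 'aa']
Count: 2

2


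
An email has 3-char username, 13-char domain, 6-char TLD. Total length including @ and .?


An email address has format: username@domain.tld
Username length: 3
'@' character: 1
Domain length: 13
'.' character: 1
TLD length: 6
Total = 3 + 1 + 13 + 1 + 6 = 24

24


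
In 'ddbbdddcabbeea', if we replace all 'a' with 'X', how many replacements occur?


re.sub('a', 'X', text) replaces every occurrence of 'a' with 'X'.
Text: 'ddbbdddcabbeea'
Scanning for 'a':
  pos 8: 'a' -> replacement #1
  pos 13: 'a' -> replacement #2
Total replacements: 2

2


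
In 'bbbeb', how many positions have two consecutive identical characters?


Looking for consecutive identical characters in 'bbbeb':
  pos 0-1: 'b' vs 'b' -> MATCH ('bb')
  pos 1-2: 'b' vs 'b' -> MATCH ('bb')
  pos 2-3: 'b' vs 'e' -> different
  pos 3-4: 'e' vs 'b' -> different
Consecutive identical pairs: ['bb', 'bb']
Count: 2

2


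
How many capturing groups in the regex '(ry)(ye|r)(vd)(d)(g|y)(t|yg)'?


To count capturing groups, count each '(' that starts a group.
Pattern: '(ry)(ye|r)(vd)(d)(g|y)(t|yg)'
Walking through the pattern:
  Position 0: '(' -> group #1
  Position 4: '(' -> group #2
  Position 10: '(' -> group #3
  Position 14: '(' -> group #4
  Position 17: '(' -> group #5
  Position 22: '(' -> group #6
Total capturing groups: 6

6


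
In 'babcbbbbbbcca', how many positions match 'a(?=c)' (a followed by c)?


Lookahead 'a(?=c)' matches 'a' only when followed by 'c'.
String: 'babcbbbbbbcca'
Checking each position where char is 'a':
  pos 1: 'a' -> no (next='b')
Matching positions: []
Count: 0

0


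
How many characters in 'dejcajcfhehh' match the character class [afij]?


Character class [afij] matches any of: {a, f, i, j}
Scanning string 'dejcajcfhehh' character by character:
  pos 0: 'd' -> no
  pos 1: 'e' -> no
  pos 2: 'j' -> MATCH
  pos 3: 'c' -> no
  pos 4: 'a' -> MATCH
  pos 5: 'j' -> MATCH
  pos 6: 'c' -> no
  pos 7: 'f' -> MATCH
  pos 8: 'h' -> no
  pos 9: 'e' -> no
  pos 10: 'h' -> no
  pos 11: 'h' -> no
Total matches: 4

4


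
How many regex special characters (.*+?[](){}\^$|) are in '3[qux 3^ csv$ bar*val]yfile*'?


Regex special characters are: . * + ? [ ] ( ) { } \ ^ $ |
Scanning '3[qux 3^ csv$ bar*val]yfile*':
  pos 1: '[' -> SPECIAL
  pos 7: '^' -> SPECIAL
  pos 12: '$' -> SPECIAL
  pos 17: '*' -> SPECIAL
  pos 21: ']' -> SPECIAL
  pos 27: '*' -> SPECIAL
Special chars found: ['[', '^', '$', '*', ']', '*']
Total: 6

6


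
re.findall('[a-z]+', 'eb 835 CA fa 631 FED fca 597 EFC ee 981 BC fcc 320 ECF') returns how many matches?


Pattern '[a-z]+' finds one or more lowercase letters.
Text: 'eb 835 CA fa 631 FED fca 597 EFC ee 981 BC fcc 320 ECF'
Scanning for matches:
  Match 1: 'eb'
  Match 2: 'fa'
  Match 3: 'fca'
  Match 4: 'ee'
  Match 5: 'fcc'
Total matches: 5

5


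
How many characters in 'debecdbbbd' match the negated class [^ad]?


Negated class [^ad] matches any char NOT in {a, d}
Scanning 'debecdbbbd':
  pos 0: 'd' -> no (excluded)
  pos 1: 'e' -> MATCH
  pos 2: 'b' -> MATCH
  pos 3: 'e' -> MATCH
  pos 4: 'c' -> MATCH
  pos 5: 'd' -> no (excluded)
  pos 6: 'b' -> MATCH
  pos 7: 'b' -> MATCH
  pos 8: 'b' -> MATCH
  pos 9: 'd' -> no (excluded)
Total matches: 7

7


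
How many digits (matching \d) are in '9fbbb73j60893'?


\d matches any digit 0-9.
Scanning '9fbbb73j60893':
  pos 0: '9' -> DIGIT
  pos 5: '7' -> DIGIT
  pos 6: '3' -> DIGIT
  pos 8: '6' -> DIGIT
  pos 9: '0' -> DIGIT
  pos 10: '8' -> DIGIT
  pos 11: '9' -> DIGIT
  pos 12: '3' -> DIGIT
Digits found: ['9', '7', '3', '6', '0', '8', '9', '3']
Total: 8

8


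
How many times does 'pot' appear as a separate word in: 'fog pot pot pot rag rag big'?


Scanning each word for exact match 'pot':
  Word 1: 'fog' -> no
  Word 2: 'pot' -> MATCH
  Word 3: 'pot' -> MATCH
  Word 4: 'pot' -> MATCH
  Word 5: 'rag' -> no
  Word 6: 'rag' -> no
  Word 7: 'big' -> no
Total matches: 3

3


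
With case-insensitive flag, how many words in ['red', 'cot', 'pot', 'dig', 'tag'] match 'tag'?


Case-insensitive matching: compare each word's lowercase form to 'tag'.
  'red' -> lower='red' -> no
  'cot' -> lower='cot' -> no
  'pot' -> lower='pot' -> no
  'dig' -> lower='dig' -> no
  'tag' -> lower='tag' -> MATCH
Matches: ['tag']
Count: 1

1


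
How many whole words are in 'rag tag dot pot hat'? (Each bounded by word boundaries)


Word boundaries (\b) mark the start/end of each word.
Text: 'rag tag dot pot hat'
Splitting by whitespace:
  Word 1: 'rag'
  Word 2: 'tag'
  Word 3: 'dot'
  Word 4: 'pot'
  Word 5: 'hat'
Total whole words: 5

5


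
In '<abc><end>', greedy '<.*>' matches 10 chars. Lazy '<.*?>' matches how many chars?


Greedy '<.*>' tries to match as MUCH as possible.
Lazy '<.*?>' tries to match as LITTLE as possible.

String: '<abc><end>'
Greedy '<.*>' starts at first '<' and extends to the LAST '>': '<abc><end>' (10 chars)
Lazy '<.*?>' starts at first '<' and stops at the FIRST '>': '<abc>' (5 chars)

5


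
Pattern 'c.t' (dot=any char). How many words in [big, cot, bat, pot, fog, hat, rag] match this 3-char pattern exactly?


Pattern 'c.t' means: starts with 'c', any single char, ends with 't'.
Checking each word (must be exactly 3 chars):
  'big' (len=3): no
  'cot' (len=3): MATCH
  'bat' (len=3): no
  'pot' (len=3): no
  'fog' (len=3): no
  'hat' (len=3): no
  'rag' (len=3): no
Matching words: ['cot']
Total: 1

1


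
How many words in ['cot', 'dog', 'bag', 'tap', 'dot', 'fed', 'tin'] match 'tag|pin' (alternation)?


Alternation 'tag|pin' matches either 'tag' or 'pin'.
Checking each word:
  'cot' -> no
  'dog' -> no
  'bag' -> no
  'tap' -> no
  'dot' -> no
  'fed' -> no
  'tin' -> no
Matches: []
Count: 0

0


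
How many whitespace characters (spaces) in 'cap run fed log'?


\s matches whitespace characters (spaces, tabs, etc.).
Text: 'cap run fed log'
This text has 4 words separated by spaces.
Number of spaces = number of words - 1 = 4 - 1 = 3

3


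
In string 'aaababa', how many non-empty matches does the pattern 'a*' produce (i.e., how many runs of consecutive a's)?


Pattern 'a*' matches zero or more a's. We want non-empty runs of consecutive a's.
String: 'aaababa'
Walking through the string to find runs of a's:
  Run 1: positions 0-2 -> 'aaa'
  Run 2: positions 4-4 -> 'a'
  Run 3: positions 6-6 -> 'a'
Non-empty runs found: ['aaa', 'a', 'a']
Count: 3

3


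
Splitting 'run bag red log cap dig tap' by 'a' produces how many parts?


Splitting by 'a' breaks the string at each occurrence of the separator.
Text: 'run bag red log cap dig tap'
Parts after split:
  Part 1: 'run b'
  Part 2: 'g red log c'
  Part 3: 'p dig t'
  Part 4: 'p'
Total parts: 4

4


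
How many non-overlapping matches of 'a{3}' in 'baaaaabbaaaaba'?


Pattern 'a{3}' matches exactly 3 consecutive a's (greedy, non-overlapping).
String: 'baaaaabbaaaaba'
Scanning for runs of a's:
  Run at pos 1: 'aaaaa' (length 5) -> 1 match(es)
  Run at pos 8: 'aaaa' (length 4) -> 1 match(es)
  Run at pos 13: 'a' (length 1) -> 0 match(es)
Matches found: ['aaa', 'aaa']
Total: 2

2


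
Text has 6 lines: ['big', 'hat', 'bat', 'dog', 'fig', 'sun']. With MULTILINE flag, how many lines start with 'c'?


With MULTILINE flag, ^ matches the start of each line.
Lines: ['big', 'hat', 'bat', 'dog', 'fig', 'sun']
Checking which lines start with 'c':
  Line 1: 'big' -> no
  Line 2: 'hat' -> no
  Line 3: 'bat' -> no
  Line 4: 'dog' -> no
  Line 5: 'fig' -> no
  Line 6: 'sun' -> no
Matching lines: []
Count: 0

0


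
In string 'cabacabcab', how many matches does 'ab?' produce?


Pattern 'ab?' matches 'a' optionally followed by 'b'.
String: 'cabacabcab'
Scanning left to right for 'a' then checking next char:
  Match 1: 'ab' (a followed by b)
  Match 2: 'a' (a not followed by b)
  Match 3: 'ab' (a followed by b)
  Match 4: 'ab' (a followed by b)
Total matches: 4

4


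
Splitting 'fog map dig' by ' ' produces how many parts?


Splitting by ' ' breaks the string at each occurrence of the separator.
Text: 'fog map dig'
Parts after split:
  Part 1: 'fog'
  Part 2: 'map'
  Part 3: 'dig'
Total parts: 3

3


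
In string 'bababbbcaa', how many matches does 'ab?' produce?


Pattern 'ab?' matches 'a' optionally followed by 'b'.
String: 'bababbbcaa'
Scanning left to right for 'a' then checking next char:
  Match 1: 'ab' (a followed by b)
  Match 2: 'ab' (a followed by b)
  Match 3: 'a' (a not followed by b)
  Match 4: 'a' (a not followed by b)
Total matches: 4

4


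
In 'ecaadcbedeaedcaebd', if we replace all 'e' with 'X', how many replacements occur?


re.sub('e', 'X', text) replaces every occurrence of 'e' with 'X'.
Text: 'ecaadcbedeaedcaebd'
Scanning for 'e':
  pos 0: 'e' -> replacement #1
  pos 7: 'e' -> replacement #2
  pos 9: 'e' -> replacement #3
  pos 11: 'e' -> replacement #4
  pos 15: 'e' -> replacement #5
Total replacements: 5

5


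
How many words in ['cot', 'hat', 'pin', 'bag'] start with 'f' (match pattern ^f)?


Pattern ^f anchors to start of word. Check which words begin with 'f':
  'cot' -> no
  'hat' -> no
  'pin' -> no
  'bag' -> no
Matching words: []
Count: 0

0


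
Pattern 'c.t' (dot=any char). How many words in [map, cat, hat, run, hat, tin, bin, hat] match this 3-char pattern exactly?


Pattern 'c.t' means: starts with 'c', any single char, ends with 't'.
Checking each word (must be exactly 3 chars):
  'map' (len=3): no
  'cat' (len=3): MATCH
  'hat' (len=3): no
  'run' (len=3): no
  'hat' (len=3): no
  'tin' (len=3): no
  'bin' (len=3): no
  'hat' (len=3): no
Matching words: ['cat']
Total: 1

1


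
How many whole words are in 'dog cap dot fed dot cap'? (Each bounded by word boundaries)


Word boundaries (\b) mark the start/end of each word.
Text: 'dog cap dot fed dot cap'
Splitting by whitespace:
  Word 1: 'dog'
  Word 2: 'cap'
  Word 3: 'dot'
  Word 4: 'fed'
  Word 5: 'dot'
  Word 6: 'cap'
Total whole words: 6

6


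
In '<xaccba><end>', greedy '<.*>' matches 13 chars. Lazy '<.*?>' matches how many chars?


Greedy '<.*>' tries to match as MUCH as possible.
Lazy '<.*?>' tries to match as LITTLE as possible.

String: '<xaccba><end>'
Greedy '<.*>' starts at first '<' and extends to the LAST '>': '<xaccba><end>' (13 chars)
Lazy '<.*?>' starts at first '<' and stops at the FIRST '>': '<xaccba>' (8 chars)

8


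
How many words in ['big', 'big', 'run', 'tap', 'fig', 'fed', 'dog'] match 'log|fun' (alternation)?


Alternation 'log|fun' matches either 'log' or 'fun'.
Checking each word:
  'big' -> no
  'big' -> no
  'run' -> no
  'tap' -> no
  'fig' -> no
  'fed' -> no
  'dog' -> no
Matches: []
Count: 0

0


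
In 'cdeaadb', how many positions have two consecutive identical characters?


Looking for consecutive identical characters in 'cdeaadb':
  pos 0-1: 'c' vs 'd' -> different
  pos 1-2: 'd' vs 'e' -> different
  pos 2-3: 'e' vs 'a' -> different
  pos 3-4: 'a' vs 'a' -> MATCH ('aa')
  pos 4-5: 'a' vs 'd' -> different
  pos 5-6: 'd' vs 'b' -> different
Consecutive identical pairs: ['aa']
Count: 1

1


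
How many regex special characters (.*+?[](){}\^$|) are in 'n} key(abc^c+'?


Regex special characters are: . * + ? [ ] ( ) { } \ ^ $ |
Scanning 'n} key(abc^c+':
  pos 1: '}' -> SPECIAL
  pos 6: '(' -> SPECIAL
  pos 10: '^' -> SPECIAL
  pos 12: '+' -> SPECIAL
Special chars found: ['}', '(', '^', '+']
Total: 4

4


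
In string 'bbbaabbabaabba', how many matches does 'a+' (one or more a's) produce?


Pattern 'a+' matches one or more consecutive a's.
String: 'bbbaabbabaabba'
Scanning for runs of a:
  Match 1: 'aa' (length 2)
  Match 2: 'a' (length 1)
  Match 3: 'aa' (length 2)
  Match 4: 'a' (length 1)
Total matches: 4

4


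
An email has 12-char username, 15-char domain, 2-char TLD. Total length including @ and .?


An email address has format: username@domain.tld
Username length: 12
'@' character: 1
Domain length: 15
'.' character: 1
TLD length: 2
Total = 12 + 1 + 15 + 1 + 2 = 31

31


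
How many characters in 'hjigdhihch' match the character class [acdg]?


Character class [acdg] matches any of: {a, c, d, g}
Scanning string 'hjigdhihch' character by character:
  pos 0: 'h' -> no
  pos 1: 'j' -> no
  pos 2: 'i' -> no
  pos 3: 'g' -> MATCH
  pos 4: 'd' -> MATCH
  pos 5: 'h' -> no
  pos 6: 'i' -> no
  pos 7: 'h' -> no
  pos 8: 'c' -> MATCH
  pos 9: 'h' -> no
Total matches: 3

3


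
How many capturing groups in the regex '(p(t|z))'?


To count capturing groups, count each '(' that starts a group.
Pattern: '(p(t|z))'
Walking through the pattern:
  Position 0: '(' -> group #1
  Position 2: '(' -> group #2
Total capturing groups: 2

2


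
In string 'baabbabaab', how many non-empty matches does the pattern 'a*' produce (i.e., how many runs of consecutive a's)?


Pattern 'a*' matches zero or more a's. We want non-empty runs of consecutive a's.
String: 'baabbabaab'
Walking through the string to find runs of a's:
  Run 1: positions 1-2 -> 'aa'
  Run 2: positions 5-5 -> 'a'
  Run 3: positions 7-8 -> 'aa'
Non-empty runs found: ['aa', 'a', 'aa']
Count: 3

3


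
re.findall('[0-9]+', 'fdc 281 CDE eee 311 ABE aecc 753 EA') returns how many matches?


Pattern '[0-9]+' finds one or more digits.
Text: 'fdc 281 CDE eee 311 ABE aecc 753 EA'
Scanning for matches:
  Match 1: '281'
  Match 2: '311'
  Match 3: '753'
Total matches: 3

3


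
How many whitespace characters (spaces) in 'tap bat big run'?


\s matches whitespace characters (spaces, tabs, etc.).
Text: 'tap bat big run'
This text has 4 words separated by spaces.
Number of spaces = number of words - 1 = 4 - 1 = 3

3


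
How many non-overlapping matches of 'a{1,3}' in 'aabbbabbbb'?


Pattern 'a{1,3}' matches between 1 and 3 consecutive a's (greedy).
String: 'aabbbabbbb'
Finding runs of a's and applying greedy matching:
  Run at pos 0: 'aa' (length 2)
  Run at pos 5: 'a' (length 1)
Matches: ['aa', 'a']
Count: 2

2


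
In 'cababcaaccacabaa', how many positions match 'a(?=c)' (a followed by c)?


Lookahead 'a(?=c)' matches 'a' only when followed by 'c'.
String: 'cababcaaccacabaa'
Checking each position where char is 'a':
  pos 1: 'a' -> no (next='b')
  pos 3: 'a' -> no (next='b')
  pos 6: 'a' -> no (next='a')
  pos 7: 'a' -> MATCH (next='c')
  pos 10: 'a' -> MATCH (next='c')
  pos 12: 'a' -> no (next='b')
  pos 14: 'a' -> no (next='a')
Matching positions: [7, 10]
Count: 2

2


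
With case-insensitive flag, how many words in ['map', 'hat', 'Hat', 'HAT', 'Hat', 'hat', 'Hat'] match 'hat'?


Case-insensitive matching: compare each word's lowercase form to 'hat'.
  'map' -> lower='map' -> no
  'hat' -> lower='hat' -> MATCH
  'Hat' -> lower='hat' -> MATCH
  'HAT' -> lower='hat' -> MATCH
  'Hat' -> lower='hat' -> MATCH
  'hat' -> lower='hat' -> MATCH
  'Hat' -> lower='hat' -> MATCH
Matches: ['hat', 'Hat', 'HAT', 'Hat', 'hat', 'Hat']
Count: 6

6


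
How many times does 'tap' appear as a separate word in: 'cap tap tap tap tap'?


Scanning each word for exact match 'tap':
  Word 1: 'cap' -> no
  Word 2: 'tap' -> MATCH
  Word 3: 'tap' -> MATCH
  Word 4: 'tap' -> MATCH
  Word 5: 'tap' -> MATCH
Total matches: 4

4


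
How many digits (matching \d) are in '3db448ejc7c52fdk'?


\d matches any digit 0-9.
Scanning '3db448ejc7c52fdk':
  pos 0: '3' -> DIGIT
  pos 3: '4' -> DIGIT
  pos 4: '4' -> DIGIT
  pos 5: '8' -> DIGIT
  pos 9: '7' -> DIGIT
  pos 11: '5' -> DIGIT
  pos 12: '2' -> DIGIT
Digits found: ['3', '4', '4', '8', '7', '5', '2']
Total: 7

7


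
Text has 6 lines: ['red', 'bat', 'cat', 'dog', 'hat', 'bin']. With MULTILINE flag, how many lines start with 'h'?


With MULTILINE flag, ^ matches the start of each line.
Lines: ['red', 'bat', 'cat', 'dog', 'hat', 'bin']
Checking which lines start with 'h':
  Line 1: 'red' -> no
  Line 2: 'bat' -> no
  Line 3: 'cat' -> no
  Line 4: 'dog' -> no
  Line 5: 'hat' -> MATCH
  Line 6: 'bin' -> no
Matching lines: ['hat']
Count: 1

1


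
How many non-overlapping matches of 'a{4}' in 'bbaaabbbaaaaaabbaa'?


Pattern 'a{4}' matches exactly 4 consecutive a's (greedy, non-overlapping).
String: 'bbaaabbbaaaaaabbaa'
Scanning for runs of a's:
  Run at pos 2: 'aaa' (length 3) -> 0 match(es)
  Run at pos 8: 'aaaaaa' (length 6) -> 1 match(es)
  Run at pos 16: 'aa' (length 2) -> 0 match(es)
Matches found: ['aaaa']
Total: 1

1


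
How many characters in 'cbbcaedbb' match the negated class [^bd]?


Negated class [^bd] matches any char NOT in {b, d}
Scanning 'cbbcaedbb':
  pos 0: 'c' -> MATCH
  pos 1: 'b' -> no (excluded)
  pos 2: 'b' -> no (excluded)
  pos 3: 'c' -> MATCH
  pos 4: 'a' -> MATCH
  pos 5: 'e' -> MATCH
  pos 6: 'd' -> no (excluded)
  pos 7: 'b' -> no (excluded)
  pos 8: 'b' -> no (excluded)
Total matches: 4

4


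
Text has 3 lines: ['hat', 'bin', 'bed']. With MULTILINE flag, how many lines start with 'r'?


With MULTILINE flag, ^ matches the start of each line.
Lines: ['hat', 'bin', 'bed']
Checking which lines start with 'r':
  Line 1: 'hat' -> no
  Line 2: 'bin' -> no
  Line 3: 'bed' -> no
Matching lines: []
Count: 0

0


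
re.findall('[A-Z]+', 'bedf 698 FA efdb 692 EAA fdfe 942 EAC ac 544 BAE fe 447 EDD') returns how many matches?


Pattern '[A-Z]+' finds one or more uppercase letters.
Text: 'bedf 698 FA efdb 692 EAA fdfe 942 EAC ac 544 BAE fe 447 EDD'
Scanning for matches:
  Match 1: 'FA'
  Match 2: 'EAA'
  Match 3: 'EAC'
  Match 4: 'BAE'
  Match 5: 'EDD'
Total matches: 5

5


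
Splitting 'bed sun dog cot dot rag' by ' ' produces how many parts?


Splitting by ' ' breaks the string at each occurrence of the separator.
Text: 'bed sun dog cot dot rag'
Parts after split:
  Part 1: 'bed'
  Part 2: 'sun'
  Part 3: 'dog'
  Part 4: 'cot'
  Part 5: 'dot'
  Part 6: 'rag'
Total parts: 6

6


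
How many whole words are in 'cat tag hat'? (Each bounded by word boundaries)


Word boundaries (\b) mark the start/end of each word.
Text: 'cat tag hat'
Splitting by whitespace:
  Word 1: 'cat'
  Word 2: 'tag'
  Word 3: 'hat'
Total whole words: 3

3


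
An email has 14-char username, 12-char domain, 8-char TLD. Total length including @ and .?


An email address has format: username@domain.tld
Username length: 14
'@' character: 1
Domain length: 12
'.' character: 1
TLD length: 8
Total = 14 + 1 + 12 + 1 + 8 = 36

36
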